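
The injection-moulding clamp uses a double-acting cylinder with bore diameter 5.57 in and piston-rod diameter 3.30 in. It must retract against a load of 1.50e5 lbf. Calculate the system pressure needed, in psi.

P ≈ 9490 psi

Rod-side annular area A_ann = π/4 × (5.57² − 3.30²) = 15.81 in^2
Retraction: pressure acts on the annular area.
P = F / A = 1.50e5 lbf / A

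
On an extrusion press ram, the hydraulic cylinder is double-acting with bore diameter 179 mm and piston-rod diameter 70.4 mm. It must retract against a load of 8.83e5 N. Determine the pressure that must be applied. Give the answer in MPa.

Rod-side annular area A_ann = π/4 × (179² − 70.4²) = 21270 mm^2
Retraction: pressure acts on the annular area.
P = F / A = 8.83e5 N / A

P ≈ 41.5 MPa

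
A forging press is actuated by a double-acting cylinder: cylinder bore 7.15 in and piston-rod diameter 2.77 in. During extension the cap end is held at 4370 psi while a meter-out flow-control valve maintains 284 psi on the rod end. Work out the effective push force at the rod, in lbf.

Cap-side area A_cap = π/4 × (7.15 in)² = 40.15 in^2
Rod-side annular area A_ann = π/4 × (7.15² − 2.77²) = 34.13 in^2
Net thrust = P_cap·A_cap − P_rod·A_ann = 1.755e5 lbf − 9692 lbf

F ≈ 1.66e5 lbf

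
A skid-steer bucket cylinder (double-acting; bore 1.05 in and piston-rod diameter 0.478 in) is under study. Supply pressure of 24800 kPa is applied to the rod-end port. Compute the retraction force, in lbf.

Rod-side annular area A_ann = π/4 × (1.05² − 0.478²) = 0.6865 in^2
On retraction the pressure acts on the annular area (bore minus rod).
F = P × A_ann

F ≈ 2470 lbf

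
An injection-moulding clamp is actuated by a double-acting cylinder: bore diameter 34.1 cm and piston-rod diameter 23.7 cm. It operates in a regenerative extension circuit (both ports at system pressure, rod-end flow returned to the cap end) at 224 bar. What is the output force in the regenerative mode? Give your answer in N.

F ≈ 9.88e5 N

With equal pressure on both faces, forces on the annular region cancel; the net push is pressure × rod cross-section.
Rod cross-section A_rod = π/4 × (23.7 cm)² = 441.2 cm^2
F = P × A_rod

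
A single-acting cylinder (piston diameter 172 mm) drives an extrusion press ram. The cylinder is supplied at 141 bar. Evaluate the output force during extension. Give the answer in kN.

F ≈ 328 kN

Cap-side area A_cap = π/4 × (172 mm)² = 23240 mm^2
F = P × A_cap = 141 bar × A_cap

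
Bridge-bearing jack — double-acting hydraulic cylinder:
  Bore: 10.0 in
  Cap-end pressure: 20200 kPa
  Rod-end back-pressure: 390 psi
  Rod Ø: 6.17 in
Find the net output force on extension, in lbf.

F ≈ 2.11e5 lbf

Cap-side area A_cap = π/4 × (10.0 in)² = 78.54 in^2
Rod-side annular area A_ann = π/4 × (10.0² − 6.17²) = 48.64 in^2
Net thrust = P_cap·A_cap − P_rod·A_ann = 2.301e5 lbf − 18970 lbf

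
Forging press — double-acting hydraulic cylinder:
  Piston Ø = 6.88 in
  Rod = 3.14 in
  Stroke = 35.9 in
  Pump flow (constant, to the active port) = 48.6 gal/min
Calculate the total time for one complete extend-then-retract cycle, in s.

Cap-side area A_cap = π/4 × (6.88 in)² = 37.18 in^2
Rod-side annular area A_ann = π/4 × (6.88² − 3.14²) = 29.43 in^2
t_ext = A_cap·L/Q = 7.133 s
t_ret = A_ann·L/Q = 5.647 s
t_cycle = t_ext + t_ret

t ≈ 12.8 s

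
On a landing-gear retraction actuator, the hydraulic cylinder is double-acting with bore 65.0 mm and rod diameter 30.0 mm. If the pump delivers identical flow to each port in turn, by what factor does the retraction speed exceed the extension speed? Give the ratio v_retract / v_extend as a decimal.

v_ret/v_ext ≈ 1.27

Cap-side area A_cap = π/4 × (65.0 mm)² = 3318 mm^2
Rod-side annular area A_ann = π/4 × (65.0² − 30.0²) = 2611 mm^2
For equal Q, v ∝ 1/A, so v_ret/v_ext = A_cap/A_ann.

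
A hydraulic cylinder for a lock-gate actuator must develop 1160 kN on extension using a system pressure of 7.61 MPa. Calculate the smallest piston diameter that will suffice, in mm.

D ≈ 441 mm

Extension force acts on the full piston face: F = P × (π/4)D².
D = √(4F / (πP)) = √(4 × 1160 kN / (π × 7.61 MPa))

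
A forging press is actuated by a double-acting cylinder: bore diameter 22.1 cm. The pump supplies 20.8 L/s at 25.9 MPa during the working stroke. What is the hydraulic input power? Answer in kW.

W ≈ 539 kW

Hydraulic power = P × Q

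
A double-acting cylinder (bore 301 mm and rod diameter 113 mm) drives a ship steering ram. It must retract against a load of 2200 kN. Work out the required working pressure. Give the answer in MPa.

P ≈ 36.0 MPa

Rod-side annular area A_ann = π/4 × (301² − 113²) = 61130 mm^2
Retraction: pressure acts on the annular area.
P = F / A = 2200 kN / A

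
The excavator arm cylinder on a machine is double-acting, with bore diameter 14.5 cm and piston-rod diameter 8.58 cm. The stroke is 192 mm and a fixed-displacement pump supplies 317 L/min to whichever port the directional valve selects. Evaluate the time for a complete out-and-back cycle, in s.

t ≈ 0.990 s

Cap-side area A_cap = π/4 × (14.5 cm)² = 165.1 cm^2
Rod-side annular area A_ann = π/4 × (14.5² − 8.58²) = 107.3 cm^2
t_ext = A_cap·L/Q = 0.6001 s
t_ret = A_ann·L/Q = 0.3900 s
t_cycle = t_ext + t_ret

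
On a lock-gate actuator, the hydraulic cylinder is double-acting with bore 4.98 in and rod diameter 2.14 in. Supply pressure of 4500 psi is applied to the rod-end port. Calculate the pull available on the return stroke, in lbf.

Rod-side annular area A_ann = π/4 × (4.98² − 2.14²) = 15.88 in^2
On retraction the pressure acts on the annular area (bore minus rod).
F = P × A_ann

F ≈ 71500 lbf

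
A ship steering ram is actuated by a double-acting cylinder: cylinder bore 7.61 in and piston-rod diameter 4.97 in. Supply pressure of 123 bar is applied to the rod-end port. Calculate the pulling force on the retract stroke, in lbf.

Rod-side annular area A_ann = π/4 × (7.61² − 4.97²) = 26.08 in^2
On retraction the pressure acts on the annular area (bore minus rod).
F = P × A_ann

F ≈ 46500 lbf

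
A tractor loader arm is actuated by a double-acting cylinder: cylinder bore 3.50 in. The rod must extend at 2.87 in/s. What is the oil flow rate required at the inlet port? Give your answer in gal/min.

Q ≈ 7.17 gal/min

Cap-side area A_cap = π/4 × (3.50 in)² = 9.621 in^2
Q = A × v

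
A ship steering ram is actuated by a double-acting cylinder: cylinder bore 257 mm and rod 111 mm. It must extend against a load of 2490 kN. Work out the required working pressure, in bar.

P ≈ 480 bar

Cap-side area A_cap = π/4 × (257 mm)² = 51870 mm^2
P = F / A = 2490 kN / A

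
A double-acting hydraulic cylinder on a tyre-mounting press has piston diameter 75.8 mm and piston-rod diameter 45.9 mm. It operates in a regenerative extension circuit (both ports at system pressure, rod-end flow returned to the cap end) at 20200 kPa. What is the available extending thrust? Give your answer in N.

F ≈ 33400 N

With equal pressure on both faces, forces on the annular region cancel; the net push is pressure × rod cross-section.
Rod cross-section A_rod = π/4 × (45.9 mm)² = 1655 mm^2
F = P × A_rod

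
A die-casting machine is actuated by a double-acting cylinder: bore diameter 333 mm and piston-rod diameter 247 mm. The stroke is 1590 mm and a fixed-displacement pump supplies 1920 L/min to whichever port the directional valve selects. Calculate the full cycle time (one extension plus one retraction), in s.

Cap-side area A_cap = π/4 × (333 mm)² = 87090 mm^2
Rod-side annular area A_ann = π/4 × (333² − 247²) = 39180 mm^2
t_ext = A_cap·L/Q = 4.327 s
t_ret = A_ann·L/Q = 1.947 s
t_cycle = t_ext + t_ret

t ≈ 6.27 s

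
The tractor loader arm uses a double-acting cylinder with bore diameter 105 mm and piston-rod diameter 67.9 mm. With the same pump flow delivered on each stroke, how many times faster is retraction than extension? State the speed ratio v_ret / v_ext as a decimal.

v_ret/v_ext ≈ 1.72

Cap-side area A_cap = π/4 × (105 mm)² = 8659 mm^2
Rod-side annular area A_ann = π/4 × (105² − 67.9²) = 5038 mm^2
For equal Q, v ∝ 1/A, so v_ret/v_ext = A_cap/A_ann.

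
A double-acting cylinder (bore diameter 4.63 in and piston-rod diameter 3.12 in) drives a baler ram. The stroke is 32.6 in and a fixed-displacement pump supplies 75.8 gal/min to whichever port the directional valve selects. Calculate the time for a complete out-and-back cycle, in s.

t ≈ 2.91 s

Cap-side area A_cap = π/4 × (4.63 in)² = 16.84 in^2
Rod-side annular area A_ann = π/4 × (4.63² − 3.12²) = 9.191 in^2
t_ext = A_cap·L/Q = 1.881 s
t_ret = A_ann·L/Q = 1.027 s
t_cycle = t_ext + t_ret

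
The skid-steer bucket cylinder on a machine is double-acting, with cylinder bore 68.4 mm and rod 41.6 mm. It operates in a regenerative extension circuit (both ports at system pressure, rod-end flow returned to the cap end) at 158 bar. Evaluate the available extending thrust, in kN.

With equal pressure on both faces, forces on the annular region cancel; the net push is pressure × rod cross-section.
Rod cross-section A_rod = π/4 × (41.6 mm)² = 1359 mm^2
F = P × A_rod

F ≈ 21.5 kN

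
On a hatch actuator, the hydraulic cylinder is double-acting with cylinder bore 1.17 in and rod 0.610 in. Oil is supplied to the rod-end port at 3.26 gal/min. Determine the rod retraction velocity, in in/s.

v ≈ 16.0 in/s

Rod-side annular area A_ann = π/4 × (1.17² − 0.610²) = 0.7829 in^2
Flow into the rod-end port fills the annular volume.
v = Q / A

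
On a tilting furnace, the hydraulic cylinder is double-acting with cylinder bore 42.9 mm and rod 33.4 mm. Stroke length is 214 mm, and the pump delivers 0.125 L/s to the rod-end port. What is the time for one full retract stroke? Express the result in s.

Rod-side annular area A_ann = π/4 × (42.9² − 33.4²) = 569.3 mm^2
Swept volume V = A × L; t = V / Q = A·L / Q

t ≈ 0.975 s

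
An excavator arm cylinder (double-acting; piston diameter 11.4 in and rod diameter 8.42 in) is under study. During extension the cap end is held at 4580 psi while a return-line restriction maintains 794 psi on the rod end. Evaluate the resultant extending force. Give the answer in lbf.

F ≈ 4.31e5 lbf

Cap-side area A_cap = π/4 × (11.4 in)² = 102.1 in^2
Rod-side annular area A_ann = π/4 × (11.4² − 8.42²) = 46.39 in^2
Net thrust = P_cap·A_cap − P_rod·A_ann = 4.675e5 lbf − 36830 lbf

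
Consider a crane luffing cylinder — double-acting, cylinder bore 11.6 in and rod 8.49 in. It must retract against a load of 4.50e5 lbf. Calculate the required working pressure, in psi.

Rod-side annular area A_ann = π/4 × (11.6² − 8.49²) = 49.07 in^2
Retraction: pressure acts on the annular area.
P = F / A = 4.50e5 lbf / A

P ≈ 9170 psi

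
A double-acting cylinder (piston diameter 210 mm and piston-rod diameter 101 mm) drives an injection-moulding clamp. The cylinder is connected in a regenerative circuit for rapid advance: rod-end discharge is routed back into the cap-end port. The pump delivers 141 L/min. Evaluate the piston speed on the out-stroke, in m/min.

In regeneration the rod-end outflow joins the pump flow into the cap end, so the net volume the pump must supply per unit advance equals the rod cross-section area.
Rod cross-section A_rod = π/4 × (101 mm)² = 8012 mm^2
v = Q_pump / A_rod

v ≈ 17.6 m/min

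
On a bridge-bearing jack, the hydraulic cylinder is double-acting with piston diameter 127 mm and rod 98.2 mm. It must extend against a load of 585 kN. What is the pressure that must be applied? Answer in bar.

Cap-side area A_cap = π/4 × (127 mm)² = 12670 mm^2
P = F / A = 585 kN / A

P ≈ 462 bar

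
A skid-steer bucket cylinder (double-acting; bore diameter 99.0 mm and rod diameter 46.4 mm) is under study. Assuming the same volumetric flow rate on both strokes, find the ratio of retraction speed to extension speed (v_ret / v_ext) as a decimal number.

Cap-side area A_cap = π/4 × (99.0 mm)² = 7698 mm^2
Rod-side annular area A_ann = π/4 × (99.0² − 46.4²) = 6007 mm^2
For equal Q, v ∝ 1/A, so v_ret/v_ext = A_cap/A_ann.

v_ret/v_ext ≈ 1.28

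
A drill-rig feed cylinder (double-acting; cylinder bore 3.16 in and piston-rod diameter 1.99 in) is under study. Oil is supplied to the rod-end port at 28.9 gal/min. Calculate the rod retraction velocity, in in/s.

v ≈ 23.5 in/s

Rod-side annular area A_ann = π/4 × (3.16² − 1.99²) = 4.732 in^2
Flow into the rod-end port fills the annular volume.
v = Q / A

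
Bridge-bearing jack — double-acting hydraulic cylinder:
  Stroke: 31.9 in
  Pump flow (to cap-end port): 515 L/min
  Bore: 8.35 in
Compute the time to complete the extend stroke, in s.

Cap-side area A_cap = π/4 × (8.35 in)² = 54.76 in^2
Swept volume V = A × L; t = V / Q = A·L / Q

t ≈ 3.34 s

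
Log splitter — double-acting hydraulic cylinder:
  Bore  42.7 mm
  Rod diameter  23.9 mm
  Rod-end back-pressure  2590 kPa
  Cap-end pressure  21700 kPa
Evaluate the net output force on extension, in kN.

F ≈ 28.5 kN

Cap-side area A_cap = π/4 × (42.7 mm)² = 1432 mm^2
Rod-side annular area A_ann = π/4 × (42.7² − 23.9²) = 983.4 mm^2
Net thrust = P_cap·A_cap − P_rod·A_ann = 31.07 kN − 2.547 kN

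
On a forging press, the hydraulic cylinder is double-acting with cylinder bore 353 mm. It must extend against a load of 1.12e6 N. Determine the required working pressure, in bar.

Cap-side area A_cap = π/4 × (353 mm)² = 97870 mm^2
P = F / A = 1.12e6 N / A

P ≈ 114 bar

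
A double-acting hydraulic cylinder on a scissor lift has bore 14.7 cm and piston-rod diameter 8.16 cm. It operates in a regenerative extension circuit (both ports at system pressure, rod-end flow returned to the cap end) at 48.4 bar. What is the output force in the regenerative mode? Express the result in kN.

F ≈ 25.3 kN

With equal pressure on both faces, forces on the annular region cancel; the net push is pressure × rod cross-section.
Rod cross-section A_rod = π/4 × (8.16 cm)² = 52.30 cm^2
F = P × A_rod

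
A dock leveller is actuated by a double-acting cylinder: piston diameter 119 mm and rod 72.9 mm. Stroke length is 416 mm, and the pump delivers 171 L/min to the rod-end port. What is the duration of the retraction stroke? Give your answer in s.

Rod-side annular area A_ann = π/4 × (119² − 72.9²) = 6948 mm^2
Swept volume V = A × L; t = V / Q = A·L / Q

t ≈ 1.01 s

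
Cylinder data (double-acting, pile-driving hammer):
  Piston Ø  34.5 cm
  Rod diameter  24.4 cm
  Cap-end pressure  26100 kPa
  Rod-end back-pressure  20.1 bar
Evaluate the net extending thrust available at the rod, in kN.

F ≈ 2350 kN

Cap-side area A_cap = π/4 × (34.5 cm)² = 934.8 cm^2
Rod-side annular area A_ann = π/4 × (34.5² − 24.4²) = 467.2 cm^2
Net thrust = P_cap·A_cap − P_rod·A_ann = 2440 kN − 93.91 kN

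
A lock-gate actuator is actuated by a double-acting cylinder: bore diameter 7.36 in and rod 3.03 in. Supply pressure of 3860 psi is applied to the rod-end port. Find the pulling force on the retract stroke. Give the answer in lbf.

F ≈ 1.36e5 lbf

Rod-side annular area A_ann = π/4 × (7.36² − 3.03²) = 35.33 in^2
On retraction the pressure acts on the annular area (bore minus rod).
F = P × A_ann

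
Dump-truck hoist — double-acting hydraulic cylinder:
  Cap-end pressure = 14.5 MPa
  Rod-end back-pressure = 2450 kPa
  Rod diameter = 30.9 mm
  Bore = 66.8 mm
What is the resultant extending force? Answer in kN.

Cap-side area A_cap = π/4 × (66.8 mm)² = 3505 mm^2
Rod-side annular area A_ann = π/4 × (66.8² − 30.9²) = 2755 mm^2
Net thrust = P_cap·A_cap − P_rod·A_ann = 50.82 kN − 6.749 kN

F ≈ 44.1 kN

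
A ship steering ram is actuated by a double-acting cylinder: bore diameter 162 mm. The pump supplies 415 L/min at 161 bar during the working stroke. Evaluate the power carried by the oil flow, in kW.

Hydraulic power = P × Q

W ≈ 111 kW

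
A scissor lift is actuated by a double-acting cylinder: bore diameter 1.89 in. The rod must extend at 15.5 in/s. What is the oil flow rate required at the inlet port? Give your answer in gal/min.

Q ≈ 11.3 gal/min

Cap-side area A_cap = π/4 × (1.89 in)² = 2.806 in^2
Q = A × v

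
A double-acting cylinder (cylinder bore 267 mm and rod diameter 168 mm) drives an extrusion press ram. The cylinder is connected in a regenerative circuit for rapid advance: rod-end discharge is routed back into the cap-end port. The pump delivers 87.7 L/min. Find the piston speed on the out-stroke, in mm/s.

v ≈ 65.9 mm/s

In regeneration the rod-end outflow joins the pump flow into the cap end, so the net volume the pump must supply per unit advance equals the rod cross-section area.
Rod cross-section A_rod = π/4 × (168 mm)² = 22170 mm^2
v = Q_pump / A_rod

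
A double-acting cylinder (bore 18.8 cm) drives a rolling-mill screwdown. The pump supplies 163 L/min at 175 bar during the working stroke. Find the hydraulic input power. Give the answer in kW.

Hydraulic power = P × Q

W ≈ 47.5 kW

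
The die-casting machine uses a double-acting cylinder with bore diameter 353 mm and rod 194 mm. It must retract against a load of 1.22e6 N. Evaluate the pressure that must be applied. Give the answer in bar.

Rod-side annular area A_ann = π/4 × (353² − 194²) = 68310 mm^2
Retraction: pressure acts on the annular area.
P = F / A = 1.22e6 N / A

P ≈ 179 bar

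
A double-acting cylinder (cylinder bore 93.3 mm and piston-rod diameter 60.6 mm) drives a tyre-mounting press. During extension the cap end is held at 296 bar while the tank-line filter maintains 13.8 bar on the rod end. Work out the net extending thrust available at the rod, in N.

F ≈ 1.97e5 N

Cap-side area A_cap = π/4 × (93.3 mm)² = 6837 mm^2
Rod-side annular area A_ann = π/4 × (93.3² − 60.6²) = 3953 mm^2
Net thrust = P_cap·A_cap − P_rod·A_ann = 2.024e5 N − 5455 N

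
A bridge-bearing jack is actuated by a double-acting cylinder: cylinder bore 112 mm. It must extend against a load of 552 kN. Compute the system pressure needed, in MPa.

P ≈ 56.0 MPa

Cap-side area A_cap = π/4 × (112 mm)² = 9852 mm^2
P = F / A = 552 kN / A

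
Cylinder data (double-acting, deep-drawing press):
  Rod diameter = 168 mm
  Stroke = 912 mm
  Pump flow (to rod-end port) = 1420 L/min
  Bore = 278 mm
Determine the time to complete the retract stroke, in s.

t ≈ 1.48 s

Rod-side annular area A_ann = π/4 × (278² − 168²) = 38530 mm^2
Swept volume V = A × L; t = V / Q = A·L / Q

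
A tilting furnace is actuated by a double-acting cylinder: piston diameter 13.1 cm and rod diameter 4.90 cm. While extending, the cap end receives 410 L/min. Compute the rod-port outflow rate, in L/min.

Cap-side area A_cap = π/4 × (13.1 cm)² = 134.8 cm^2
Rod-side annular area A_ann = π/4 × (13.1² − 4.90²) = 115.9 cm^2
Piston speed v = Q_in/A_cap; rod-end outflow Q_out = v × A_ann = Q_in × A_ann/A_cap.

Q_out ≈ 353 L/min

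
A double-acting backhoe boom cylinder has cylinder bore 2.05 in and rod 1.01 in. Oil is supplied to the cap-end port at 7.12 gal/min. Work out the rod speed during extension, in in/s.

Cap-side area A_cap = π/4 × (2.05 in)² = 3.301 in^2
v = Q / A

v ≈ 8.31 in/s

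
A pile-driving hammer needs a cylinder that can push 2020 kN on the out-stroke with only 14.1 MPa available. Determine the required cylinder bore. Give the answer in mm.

Extension force acts on the full piston face: F = P × (π/4)D².
D = √(4F / (πP)) = √(4 × 2020 kN / (π × 14.1 MPa))

D ≈ 427 mm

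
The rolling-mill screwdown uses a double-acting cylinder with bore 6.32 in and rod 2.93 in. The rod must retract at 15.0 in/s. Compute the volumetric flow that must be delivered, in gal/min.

Q ≈ 96.0 gal/min

Rod-side annular area A_ann = π/4 × (6.32² − 2.93²) = 24.63 in^2
Q = A × v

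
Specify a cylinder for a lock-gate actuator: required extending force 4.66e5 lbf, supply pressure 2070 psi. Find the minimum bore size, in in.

Extension force acts on the full piston face: F = P × (π/4)D².
D = √(4F / (πP)) = √(4 × 4.66e5 lbf / (π × 2070 psi))

D ≈ 16.9 in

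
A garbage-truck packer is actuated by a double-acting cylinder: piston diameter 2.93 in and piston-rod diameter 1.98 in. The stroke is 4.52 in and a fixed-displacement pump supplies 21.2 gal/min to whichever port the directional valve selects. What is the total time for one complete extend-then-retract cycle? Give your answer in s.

Cap-side area A_cap = π/4 × (2.93 in)² = 6.743 in^2
Rod-side annular area A_ann = π/4 × (2.93² − 1.98²) = 3.663 in^2
t_ext = A_cap·L/Q = 0.3734 s
t_ret = A_ann·L/Q = 0.2029 s
t_cycle = t_ext + t_ret

t ≈ 0.576 s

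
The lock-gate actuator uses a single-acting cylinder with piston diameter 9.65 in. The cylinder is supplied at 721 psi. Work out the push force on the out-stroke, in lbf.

F ≈ 52700 lbf

Cap-side area A_cap = π/4 × (9.65 in)² = 73.14 in^2
F = P × A_cap = 721 psi × A_cap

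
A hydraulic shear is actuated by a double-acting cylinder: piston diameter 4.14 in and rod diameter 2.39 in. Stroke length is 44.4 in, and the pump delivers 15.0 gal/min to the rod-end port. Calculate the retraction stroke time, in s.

t ≈ 6.90 s

Rod-side annular area A_ann = π/4 × (4.14² − 2.39²) = 8.975 in^2
Swept volume V = A × L; t = V / Q = A·L / Q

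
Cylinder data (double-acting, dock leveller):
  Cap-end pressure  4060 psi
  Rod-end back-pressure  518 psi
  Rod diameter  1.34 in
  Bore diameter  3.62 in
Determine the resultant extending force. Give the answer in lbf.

Cap-side area A_cap = π/4 × (3.62 in)² = 10.29 in^2
Rod-side annular area A_ann = π/4 × (3.62² − 1.34²) = 8.882 in^2
Net thrust = P_cap·A_cap − P_rod·A_ann = 41790 lbf − 4601 lbf

F ≈ 37200 lbf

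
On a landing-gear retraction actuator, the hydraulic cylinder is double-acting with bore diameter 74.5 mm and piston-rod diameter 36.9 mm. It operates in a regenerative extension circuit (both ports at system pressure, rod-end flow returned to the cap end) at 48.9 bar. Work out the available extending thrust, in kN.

With equal pressure on both faces, forces on the annular region cancel; the net push is pressure × rod cross-section.
Rod cross-section A_rod = π/4 × (36.9 mm)² = 1069 mm^2
F = P × A_rod

F ≈ 5.23 kN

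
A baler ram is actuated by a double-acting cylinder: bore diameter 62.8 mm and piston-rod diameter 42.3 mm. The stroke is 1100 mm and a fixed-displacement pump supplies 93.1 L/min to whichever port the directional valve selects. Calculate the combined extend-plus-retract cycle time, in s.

t ≈ 3.40 s

Cap-side area A_cap = π/4 × (62.8 mm)² = 3097 mm^2
Rod-side annular area A_ann = π/4 × (62.8² − 42.3²) = 1692 mm^2
t_ext = A_cap·L/Q = 2.196 s
t_ret = A_ann·L/Q = 1.200 s
t_cycle = t_ext + t_ret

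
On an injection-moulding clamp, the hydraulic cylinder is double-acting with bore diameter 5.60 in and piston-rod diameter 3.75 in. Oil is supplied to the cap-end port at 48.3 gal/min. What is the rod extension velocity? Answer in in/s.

Cap-side area A_cap = π/4 × (5.60 in)² = 24.63 in^2
v = Q / A

v ≈ 7.55 in/s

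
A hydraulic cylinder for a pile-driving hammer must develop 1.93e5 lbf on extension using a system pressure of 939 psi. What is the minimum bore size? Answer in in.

Extension force acts on the full piston face: F = P × (π/4)D².
D = √(4F / (πP)) = √(4 × 1.93e5 lbf / (π × 939 psi))

D ≈ 16.2 in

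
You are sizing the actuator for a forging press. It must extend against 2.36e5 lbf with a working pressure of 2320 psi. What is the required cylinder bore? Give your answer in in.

Extension force acts on the full piston face: F = P × (π/4)D².
D = √(4F / (πP)) = √(4 × 2.36e5 lbf / (π × 2320 psi))

D ≈ 11.4 in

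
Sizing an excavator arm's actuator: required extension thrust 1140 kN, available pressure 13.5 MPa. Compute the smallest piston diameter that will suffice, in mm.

Extension force acts on the full piston face: F = P × (π/4)D².
D = √(4F / (πP)) = √(4 × 1140 kN / (π × 13.5 MPa))

D ≈ 328 mm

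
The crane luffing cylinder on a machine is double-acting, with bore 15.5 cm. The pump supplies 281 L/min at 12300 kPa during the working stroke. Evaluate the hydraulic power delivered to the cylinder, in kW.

Hydraulic power = P × Q

W ≈ 57.6 kW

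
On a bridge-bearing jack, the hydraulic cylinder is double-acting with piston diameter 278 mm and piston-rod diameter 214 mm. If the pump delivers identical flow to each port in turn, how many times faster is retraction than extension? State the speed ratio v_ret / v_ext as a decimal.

Cap-side area A_cap = π/4 × (278 mm)² = 60700 mm^2
Rod-side annular area A_ann = π/4 × (278² − 214²) = 24730 mm^2
For equal Q, v ∝ 1/A, so v_ret/v_ext = A_cap/A_ann.

v_ret/v_ext ≈ 2.45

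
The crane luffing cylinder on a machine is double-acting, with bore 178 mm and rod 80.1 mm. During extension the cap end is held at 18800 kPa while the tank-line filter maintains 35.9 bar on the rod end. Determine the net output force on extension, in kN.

Cap-side area A_cap = π/4 × (178 mm)² = 24880 mm^2
Rod-side annular area A_ann = π/4 × (178² − 80.1²) = 19850 mm^2
Net thrust = P_cap·A_cap − P_rod·A_ann = 467.8 kN − 71.25 kN

F ≈ 397 kN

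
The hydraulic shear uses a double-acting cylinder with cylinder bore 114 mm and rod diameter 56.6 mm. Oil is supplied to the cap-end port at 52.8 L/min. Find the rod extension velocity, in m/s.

Cap-side area A_cap = π/4 × (114 mm)² = 10210 mm^2
v = Q / A

v ≈ 0.0862 m/s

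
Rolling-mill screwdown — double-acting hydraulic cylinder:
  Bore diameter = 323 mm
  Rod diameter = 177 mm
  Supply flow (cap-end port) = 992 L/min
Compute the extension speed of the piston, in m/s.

v ≈ 0.202 m/s

Cap-side area A_cap = π/4 × (323 mm)² = 81940 mm^2
v = Q / A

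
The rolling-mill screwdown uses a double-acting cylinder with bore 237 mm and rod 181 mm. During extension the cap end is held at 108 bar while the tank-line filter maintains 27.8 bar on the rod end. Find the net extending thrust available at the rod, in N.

F ≈ 4.25e5 N

Cap-side area A_cap = π/4 × (237 mm)² = 44120 mm^2
Rod-side annular area A_ann = π/4 × (237² − 181²) = 18380 mm^2
Net thrust = P_cap·A_cap − P_rod·A_ann = 4.764e5 N − 51110 N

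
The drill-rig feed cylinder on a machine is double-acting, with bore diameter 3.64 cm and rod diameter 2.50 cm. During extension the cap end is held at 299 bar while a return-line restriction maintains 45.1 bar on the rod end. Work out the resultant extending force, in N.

F ≈ 28600 N

Cap-side area A_cap = π/4 × (3.64 cm)² = 10.41 cm^2
Rod-side annular area A_ann = π/4 × (3.64² − 2.50²) = 5.497 cm^2
Net thrust = P_cap·A_cap − P_rod·A_ann = 31110 N − 2479 N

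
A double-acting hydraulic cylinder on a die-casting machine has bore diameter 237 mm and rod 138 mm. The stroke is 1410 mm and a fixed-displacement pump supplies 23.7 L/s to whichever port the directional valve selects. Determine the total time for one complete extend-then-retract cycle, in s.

t ≈ 4.36 s

Cap-side area A_cap = π/4 × (237 mm)² = 44120 mm^2
Rod-side annular area A_ann = π/4 × (237² − 138²) = 29160 mm^2
t_ext = A_cap·L/Q = 2.625 s
t_ret = A_ann·L/Q = 1.735 s
t_cycle = t_ext + t_ret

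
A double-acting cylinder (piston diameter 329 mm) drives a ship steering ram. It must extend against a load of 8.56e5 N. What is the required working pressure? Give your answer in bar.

Cap-side area A_cap = π/4 × (329 mm)² = 85010 mm^2
P = F / A = 8.56e5 N / A

P ≈ 101 bar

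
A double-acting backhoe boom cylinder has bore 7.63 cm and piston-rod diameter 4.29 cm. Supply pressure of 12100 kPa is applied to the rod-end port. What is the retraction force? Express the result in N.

Rod-side annular area A_ann = π/4 × (7.63² − 4.29²) = 31.27 cm^2
On retraction the pressure acts on the annular area (bore minus rod).
F = P × A_ann

F ≈ 37800 N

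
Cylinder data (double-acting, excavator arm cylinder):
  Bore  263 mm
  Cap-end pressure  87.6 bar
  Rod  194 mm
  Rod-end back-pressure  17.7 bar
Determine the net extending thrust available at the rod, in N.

F ≈ 4.32e5 N

Cap-side area A_cap = π/4 × (263 mm)² = 54330 mm^2
Rod-side annular area A_ann = π/4 × (263² − 194²) = 24770 mm^2
Net thrust = P_cap·A_cap − P_rod·A_ann = 4.759e5 N − 43840 N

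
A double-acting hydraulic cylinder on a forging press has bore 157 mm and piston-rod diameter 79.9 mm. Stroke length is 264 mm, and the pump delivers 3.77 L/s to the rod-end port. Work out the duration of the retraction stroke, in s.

t ≈ 1.00 s

Rod-side annular area A_ann = π/4 × (157² − 79.9²) = 14350 mm^2
Swept volume V = A × L; t = V / Q = A·L / Q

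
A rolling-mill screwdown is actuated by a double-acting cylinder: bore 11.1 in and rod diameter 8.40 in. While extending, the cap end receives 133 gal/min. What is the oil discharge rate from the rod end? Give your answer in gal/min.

Cap-side area A_cap = π/4 × (11.1 in)² = 96.77 in^2
Rod-side annular area A_ann = π/4 × (11.1² − 8.40²) = 41.35 in^2
Piston speed v = Q_in/A_cap; rod-end outflow Q_out = v × A_ann = Q_in × A_ann/A_cap.

Q_out ≈ 56.8 gal/min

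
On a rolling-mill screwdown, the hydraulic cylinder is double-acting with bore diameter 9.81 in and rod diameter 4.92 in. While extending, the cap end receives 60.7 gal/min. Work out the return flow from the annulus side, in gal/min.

Q_out ≈ 45.4 gal/min

Cap-side area A_cap = π/4 × (9.81 in)² = 75.58 in^2
Rod-side annular area A_ann = π/4 × (9.81² − 4.92²) = 56.57 in^2
Piston speed v = Q_in/A_cap; rod-end outflow Q_out = v × A_ann = Q_in × A_ann/A_cap.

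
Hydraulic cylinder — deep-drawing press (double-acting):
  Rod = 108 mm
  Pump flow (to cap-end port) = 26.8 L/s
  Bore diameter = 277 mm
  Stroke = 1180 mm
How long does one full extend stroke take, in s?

Cap-side area A_cap = π/4 × (277 mm)² = 60260 mm^2
Swept volume V = A × L; t = V / Q = A·L / Q

t ≈ 2.65 s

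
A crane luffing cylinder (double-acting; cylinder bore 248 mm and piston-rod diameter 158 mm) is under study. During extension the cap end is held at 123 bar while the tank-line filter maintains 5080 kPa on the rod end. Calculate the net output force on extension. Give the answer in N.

F ≈ 4.48e5 N

Cap-side area A_cap = π/4 × (248 mm)² = 48310 mm^2
Rod-side annular area A_ann = π/4 × (248² − 158²) = 28700 mm^2
Net thrust = P_cap·A_cap − P_rod·A_ann = 5.942e5 N − 1.458e5 N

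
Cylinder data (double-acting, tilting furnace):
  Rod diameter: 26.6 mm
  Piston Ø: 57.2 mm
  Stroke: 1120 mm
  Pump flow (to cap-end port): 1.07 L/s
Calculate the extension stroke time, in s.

t ≈ 2.69 s

Cap-side area A_cap = π/4 × (57.2 mm)² = 2570 mm^2
Swept volume V = A × L; t = V / Q = A·L / Q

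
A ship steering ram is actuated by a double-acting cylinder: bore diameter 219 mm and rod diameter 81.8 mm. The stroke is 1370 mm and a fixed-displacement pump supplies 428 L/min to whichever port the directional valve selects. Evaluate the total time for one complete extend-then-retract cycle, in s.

t ≈ 13.5 s

Cap-side area A_cap = π/4 × (219 mm)² = 37670 mm^2
Rod-side annular area A_ann = π/4 × (219² − 81.8²) = 32410 mm^2
t_ext = A_cap·L/Q = 7.234 s
t_ret = A_ann·L/Q = 6.225 s
t_cycle = t_ext + t_ret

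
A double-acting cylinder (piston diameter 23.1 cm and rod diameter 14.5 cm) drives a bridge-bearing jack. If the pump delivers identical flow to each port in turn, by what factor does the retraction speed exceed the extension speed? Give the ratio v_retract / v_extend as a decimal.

v_ret/v_ext ≈ 1.65

Cap-side area A_cap = π/4 × (23.1 cm)² = 419.1 cm^2
Rod-side annular area A_ann = π/4 × (23.1² − 14.5²) = 254.0 cm^2
For equal Q, v ∝ 1/A, so v_ret/v_ext = A_cap/A_ann.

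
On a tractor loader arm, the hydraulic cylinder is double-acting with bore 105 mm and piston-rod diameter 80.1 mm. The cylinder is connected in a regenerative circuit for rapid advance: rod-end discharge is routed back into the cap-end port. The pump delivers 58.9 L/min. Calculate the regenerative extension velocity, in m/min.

v ≈ 11.7 m/min

In regeneration the rod-end outflow joins the pump flow into the cap end, so the net volume the pump must supply per unit advance equals the rod cross-section area.
Rod cross-section A_rod = π/4 × (80.1 mm)² = 5039 mm^2
v = Q_pump / A_rod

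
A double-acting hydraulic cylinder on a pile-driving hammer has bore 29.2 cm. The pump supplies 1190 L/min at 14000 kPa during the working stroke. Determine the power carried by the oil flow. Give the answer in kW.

W ≈ 278 kW

Hydraulic power = P × Q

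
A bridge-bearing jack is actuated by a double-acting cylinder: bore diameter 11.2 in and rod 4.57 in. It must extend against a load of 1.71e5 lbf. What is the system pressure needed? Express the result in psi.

Cap-side area A_cap = π/4 × (11.2 in)² = 98.52 in^2
P = F / A = 1.71e5 lbf / A

P ≈ 1740 psi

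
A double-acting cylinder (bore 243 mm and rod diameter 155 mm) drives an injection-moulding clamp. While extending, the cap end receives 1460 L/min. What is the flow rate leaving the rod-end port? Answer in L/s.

Cap-side area A_cap = π/4 × (243 mm)² = 46380 mm^2
Rod-side annular area A_ann = π/4 × (243² − 155²) = 27510 mm^2
Piston speed v = Q_in/A_cap; rod-end outflow Q_out = v × A_ann = Q_in × A_ann/A_cap.

Q_out ≈ 14.4 L/s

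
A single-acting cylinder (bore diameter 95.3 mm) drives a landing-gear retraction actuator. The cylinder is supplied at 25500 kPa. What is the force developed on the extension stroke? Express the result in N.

Cap-side area A_cap = π/4 × (95.3 mm)² = 7133 mm^2
F = P × A_cap = 25500 kPa × A_cap

F ≈ 1.82e5 N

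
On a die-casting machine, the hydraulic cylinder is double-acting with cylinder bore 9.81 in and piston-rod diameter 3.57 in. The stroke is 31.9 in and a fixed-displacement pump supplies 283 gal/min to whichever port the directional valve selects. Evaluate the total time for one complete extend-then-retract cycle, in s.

t ≈ 4.13 s

Cap-side area A_cap = π/4 × (9.81 in)² = 75.58 in^2
Rod-side annular area A_ann = π/4 × (9.81² − 3.57²) = 65.57 in^2
t_ext = A_cap·L/Q = 2.213 s
t_ret = A_ann·L/Q = 1.920 s
t_cycle = t_ext + t_ret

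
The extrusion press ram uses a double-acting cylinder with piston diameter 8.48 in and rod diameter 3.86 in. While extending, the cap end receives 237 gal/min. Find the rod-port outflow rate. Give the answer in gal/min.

Q_out ≈ 188 gal/min

Cap-side area A_cap = π/4 × (8.48 in)² = 56.48 in^2
Rod-side annular area A_ann = π/4 × (8.48² − 3.86²) = 44.78 in^2
Piston speed v = Q_in/A_cap; rod-end outflow Q_out = v × A_ann = Q_in × A_ann/A_cap.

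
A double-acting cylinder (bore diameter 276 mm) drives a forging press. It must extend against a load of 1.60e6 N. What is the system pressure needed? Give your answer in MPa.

Cap-side area A_cap = π/4 × (276 mm)² = 59830 mm^2
P = F / A = 1.60e6 N / A

P ≈ 26.7 MPa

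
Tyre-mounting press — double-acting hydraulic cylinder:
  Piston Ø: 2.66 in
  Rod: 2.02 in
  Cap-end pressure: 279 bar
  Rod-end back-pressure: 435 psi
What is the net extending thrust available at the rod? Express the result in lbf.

F ≈ 21500 lbf

Cap-side area A_cap = π/4 × (2.66 in)² = 5.557 in^2
Rod-side annular area A_ann = π/4 × (2.66² − 2.02²) = 2.352 in^2
Net thrust = P_cap·A_cap − P_rod·A_ann = 22490 lbf − 1023 lbf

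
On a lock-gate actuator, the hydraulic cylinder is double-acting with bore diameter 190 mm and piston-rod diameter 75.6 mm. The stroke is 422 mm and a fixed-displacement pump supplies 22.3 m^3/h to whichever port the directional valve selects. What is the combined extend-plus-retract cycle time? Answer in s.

t ≈ 3.56 s

Cap-side area A_cap = π/4 × (190 mm)² = 28350 mm^2
Rod-side annular area A_ann = π/4 × (190² − 75.6²) = 23860 mm^2
t_ext = A_cap·L/Q = 1.932 s
t_ret = A_ann·L/Q = 1.626 s
t_cycle = t_ext + t_ret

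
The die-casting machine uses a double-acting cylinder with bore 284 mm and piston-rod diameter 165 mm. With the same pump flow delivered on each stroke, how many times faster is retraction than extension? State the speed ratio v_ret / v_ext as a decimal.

v_ret/v_ext ≈ 1.51

Cap-side area A_cap = π/4 × (284 mm)² = 63350 mm^2
Rod-side annular area A_ann = π/4 × (284² − 165²) = 41960 mm^2
For equal Q, v ∝ 1/A, so v_ret/v_ext = A_cap/A_ann.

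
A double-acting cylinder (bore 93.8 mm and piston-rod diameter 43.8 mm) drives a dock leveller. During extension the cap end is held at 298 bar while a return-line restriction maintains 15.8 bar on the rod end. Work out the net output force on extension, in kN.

Cap-side area A_cap = π/4 × (93.8 mm)² = 6910 mm^2
Rod-side annular area A_ann = π/4 × (93.8² − 43.8²) = 5404 mm^2
Net thrust = P_cap·A_cap − P_rod·A_ann = 205.9 kN − 8.538 kN

F ≈ 197 kN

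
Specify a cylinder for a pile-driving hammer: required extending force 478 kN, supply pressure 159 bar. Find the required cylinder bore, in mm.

D ≈ 196 mm

Extension force acts on the full piston face: F = P × (π/4)D².
D = √(4F / (πP)) = √(4 × 478 kN / (π × 159 bar))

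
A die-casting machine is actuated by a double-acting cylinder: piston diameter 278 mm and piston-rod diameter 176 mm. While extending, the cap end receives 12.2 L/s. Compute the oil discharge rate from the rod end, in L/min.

Q_out ≈ 439 L/min

Cap-side area A_cap = π/4 × (278 mm)² = 60700 mm^2
Rod-side annular area A_ann = π/4 × (278² − 176²) = 36370 mm^2
Piston speed v = Q_in/A_cap; rod-end outflow Q_out = v × A_ann = Q_in × A_ann/A_cap.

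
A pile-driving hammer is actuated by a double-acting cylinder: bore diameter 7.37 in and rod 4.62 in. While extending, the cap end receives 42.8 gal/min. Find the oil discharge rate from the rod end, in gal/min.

Cap-side area A_cap = π/4 × (7.37 in)² = 42.66 in^2
Rod-side annular area A_ann = π/4 × (7.37² − 4.62²) = 25.90 in^2
Piston speed v = Q_in/A_cap; rod-end outflow Q_out = v × A_ann = Q_in × A_ann/A_cap.

Q_out ≈ 26.0 gal/min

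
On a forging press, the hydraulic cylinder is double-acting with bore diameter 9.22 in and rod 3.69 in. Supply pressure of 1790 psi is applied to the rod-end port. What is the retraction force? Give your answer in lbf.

Rod-side annular area A_ann = π/4 × (9.22² − 3.69²) = 56.07 in^2
On retraction the pressure acts on the annular area (bore minus rod).
F = P × A_ann

F ≈ 1.00e5 lbf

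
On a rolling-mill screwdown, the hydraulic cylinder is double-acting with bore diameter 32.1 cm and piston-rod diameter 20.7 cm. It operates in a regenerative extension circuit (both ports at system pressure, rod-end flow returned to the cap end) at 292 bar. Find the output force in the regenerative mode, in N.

F ≈ 9.83e5 N

With equal pressure on both faces, forces on the annular region cancel; the net push is pressure × rod cross-section.
Rod cross-section A_rod = π/4 × (20.7 cm)² = 336.5 cm^2
F = P × A_rod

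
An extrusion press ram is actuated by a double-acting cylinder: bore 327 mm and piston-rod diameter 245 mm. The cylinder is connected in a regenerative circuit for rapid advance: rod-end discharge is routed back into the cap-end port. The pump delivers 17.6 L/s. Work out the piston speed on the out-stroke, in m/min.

In regeneration the rod-end outflow joins the pump flow into the cap end, so the net volume the pump must supply per unit advance equals the rod cross-section area.
Rod cross-section A_rod = π/4 × (245 mm)² = 47140 mm^2
v = Q_pump / A_rod

v ≈ 22.4 m/min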